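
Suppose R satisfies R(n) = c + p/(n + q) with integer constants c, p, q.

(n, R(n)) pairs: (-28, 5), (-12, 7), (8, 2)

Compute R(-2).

-8

(R(n) − c)(n + q) = p for each data point; the three points give a linear system in c and q, then p follows.
Solving: c = 4, q = 4, p = -24, so R(n) = 4 − 24/(n + 4).
Then R(-2) = 4 − 24/2 = -8.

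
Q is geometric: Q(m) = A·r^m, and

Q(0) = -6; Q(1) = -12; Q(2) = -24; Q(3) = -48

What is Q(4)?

-96

Consecutive ratio: -12/(-6) = 2, and -24/(-12) = 2, so r = 2.
Then A·2^0 = -6 gives A = -6, and Q(m) = -6·2^m.
Q(4) = -6·2^4 = -96.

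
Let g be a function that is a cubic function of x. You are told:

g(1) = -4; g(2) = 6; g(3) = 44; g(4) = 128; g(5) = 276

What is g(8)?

First differences: 10, 38, 84, 148. Second differences: 28, 46, 64. Third differences: 18, 18.
Level-3 differences are constant, so g has degree 3.
Fitting a degree-3 polynomial gives g(x) = 3x³ - 4x² + x - 4.
Then g(8) = 1284.

1284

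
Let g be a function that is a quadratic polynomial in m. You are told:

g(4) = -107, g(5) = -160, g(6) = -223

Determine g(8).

-379

Write g(m) = am² + bm + c; the 3 given values yield a linear system in the 3 coefficients.
Solving, g(m) = -5m² - 8m + 5.
Then g(8) = -379.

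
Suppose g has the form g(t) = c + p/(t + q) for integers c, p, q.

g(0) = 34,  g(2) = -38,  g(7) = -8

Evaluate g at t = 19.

-4

(g(t) − c)(t + q) = p for each data point; the three points give a linear system in c and q, then p follows.
Solving: c = -2, q = -1, p = -36, so g(t) = -2 − 36/(t − 1).
Then g(19) = -2 − 36/18 = -4.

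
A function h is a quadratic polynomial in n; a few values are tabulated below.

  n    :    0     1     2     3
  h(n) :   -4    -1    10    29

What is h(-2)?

Write h(n) = an² + bn + c; the 4 given values yield a linear system in the 3 coefficients.
Solving, h(n) = 4n² - n - 4.
Then h(-2) = 14.

14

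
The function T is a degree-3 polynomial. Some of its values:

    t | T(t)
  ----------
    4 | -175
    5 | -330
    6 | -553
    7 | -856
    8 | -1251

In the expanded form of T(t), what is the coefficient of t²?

-4

First differences: -155, -223, -303, -395. Second differences: -68, -80, -92. Third differences: -12, -12.
Level-3 differences are constant, so T has degree 3.
Fitting a degree-3 polynomial gives T(t) = -2t³ - 4t² + 3t + 5.
The coefficient of t² is -4.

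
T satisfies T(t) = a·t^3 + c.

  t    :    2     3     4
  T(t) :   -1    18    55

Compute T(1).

-8

From T(2) = -1 and T(3) = 18: 8a + c = -1 and 27a + c = 18.
Subtracting: 19a = 19, so a = 1; then c = -1 − 1·8 = -9.
So T(t) = 1t³ − 9, and T(1) = -8.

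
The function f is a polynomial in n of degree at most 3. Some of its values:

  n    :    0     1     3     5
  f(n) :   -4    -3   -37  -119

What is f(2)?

-14

Write f(n) = an³ + bn² + cn + d; the 4 given values yield a linear system in the 4 coefficients.
Solving, the leading coefficient vanishes, and f(n) = -6n² + 7n - 4.
Then f(2) = -14.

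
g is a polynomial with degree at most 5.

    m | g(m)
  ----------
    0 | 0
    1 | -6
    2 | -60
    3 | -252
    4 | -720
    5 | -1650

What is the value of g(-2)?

First differences: -6, -54, -192, -468, -930. Second differences: -48, -138, -276, -462. Third differences: -90, -138, -186. Fourth differences: -48, -48.
Level-4 differences are constant, so g has degree 4.
Fitting a degree-4 polynomial gives g(m) = -2m^4 - 3m³ - m².
Then g(-2) = -12.

-12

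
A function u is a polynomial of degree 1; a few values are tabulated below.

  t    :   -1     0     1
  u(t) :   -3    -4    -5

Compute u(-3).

-1

First differences: -1, -1.
Level-1 differences are constant, so u has degree 1.
Fitting a degree-1 polynomial gives u(t) = -t - 4.
Then u(-3) = -1.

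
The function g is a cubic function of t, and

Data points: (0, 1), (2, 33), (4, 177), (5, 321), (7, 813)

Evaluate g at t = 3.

Write g(t) = at³ + bt² + ct + d; the 5 given values yield a linear system in the 4 coefficients.
Solving, g(t) = 2t³ + 2t² + 4t + 1.
Then g(3) = 85.

85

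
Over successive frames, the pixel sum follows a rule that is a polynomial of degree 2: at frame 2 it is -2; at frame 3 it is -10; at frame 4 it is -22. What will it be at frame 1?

Write the value at m as g(m).
Write g(m) = am² + bm + c; the 3 given values yield a linear system in the 3 coefficients.
Solving, g(m) = -2m² + 2m + 2.
Then g(1) = 2.

2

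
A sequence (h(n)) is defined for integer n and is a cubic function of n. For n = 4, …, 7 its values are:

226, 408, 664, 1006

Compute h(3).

Write h(n) = an³ + bn² + cn + d; the 4 given values yield a linear system in the 4 coefficients.
Solving, h(n) = 2n³ + 7n² - 3n - 2.
Then h(3) = 106.

106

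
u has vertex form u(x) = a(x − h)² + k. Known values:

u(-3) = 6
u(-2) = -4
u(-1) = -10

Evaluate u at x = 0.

-12

First differences -10, -6; second difference 4 = 2a, so a = 2.
Expanding, the x-coefficient is −2ah = -4h; matching it to the data gives h = 0, and then k = -12.
So u(x) = 2(x + 0)² − 12.
u(0) = 2·0² − 12 = -12.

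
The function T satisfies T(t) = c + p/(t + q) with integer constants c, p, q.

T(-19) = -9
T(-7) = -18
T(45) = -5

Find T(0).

10

(T(t) − c)(t + q) = p for each data point; the three points give a linear system in c and q, then p follows.
Solving: c = -6, q = 3, p = 48, so T(t) = -6 + 48/(t + 3).
Then T(0) = -6 + 48/3 = 10.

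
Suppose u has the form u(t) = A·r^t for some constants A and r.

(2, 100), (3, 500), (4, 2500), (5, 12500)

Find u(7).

Consecutive ratio: 500/100 = 5, and 2500/500 = 5, so r = 5.
Then A·5^2 = 100 gives A = 4, and u(t) = 4·5^t.
u(7) = 4·5^7 = 312500.

312500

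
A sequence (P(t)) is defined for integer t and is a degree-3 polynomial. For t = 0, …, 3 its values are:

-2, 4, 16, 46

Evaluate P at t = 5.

208

Write P(t) = at³ + bt² + ct + d; the 4 given values yield a linear system in the 4 coefficients.
Solving, P(t) = 2t³ - 3t² + 7t - 2.
Then P(5) = 208.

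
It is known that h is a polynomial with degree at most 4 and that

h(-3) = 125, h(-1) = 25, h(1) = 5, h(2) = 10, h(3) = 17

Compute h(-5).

Write h(n) = an^4 + bn³ + cn² + dn + e; the 5 given values yield a linear system in the 5 coefficients.
Solving, the leading coefficient vanishes, and h(n) = -n³ + 7n² - 9n + 8.
Then h(-5) = 353.

353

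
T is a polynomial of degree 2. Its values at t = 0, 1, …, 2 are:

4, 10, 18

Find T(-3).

Write T(t) = at² + bt + c; the 3 given values yield a linear system in the 3 coefficients.
Solving, T(t) = t² + 5t + 4.
Then T(-3) = -2.

-2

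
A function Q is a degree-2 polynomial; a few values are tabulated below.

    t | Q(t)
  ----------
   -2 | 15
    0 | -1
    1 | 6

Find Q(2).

23

Write Q(t) = at² + bt + c; the 3 given values yield a linear system in the 3 coefficients.
Solving, Q(t) = 5t² + 2t - 1.
Then Q(2) = 23.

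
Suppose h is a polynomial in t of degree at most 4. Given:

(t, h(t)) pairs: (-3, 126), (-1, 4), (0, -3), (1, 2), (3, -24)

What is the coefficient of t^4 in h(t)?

Write h(t) = at^4 + bt³ + ct² + dt + e; the 5 given values yield a linear system in the 5 coefficients.
Solving, the leading coefficient vanishes, and h(t) = -3t³ + 6t² + 2t - 3.
The coefficient of t^4 is 0.

0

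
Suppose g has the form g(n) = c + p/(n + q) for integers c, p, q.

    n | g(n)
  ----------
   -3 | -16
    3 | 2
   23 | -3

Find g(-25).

(g(n) − c)(n + q) = p for each data point; the three points give a linear system in c and q, then p follows.
Solving: c = -4, q = 1, p = 24, so g(n) = -4 + 24/(n + 1).
Then g(-25) = -4 + 24/(-24) = -5.

-5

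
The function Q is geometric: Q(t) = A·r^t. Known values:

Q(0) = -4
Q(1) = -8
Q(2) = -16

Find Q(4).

-64

Consecutive ratio: -8/(-4) = 2, and -16/(-8) = 2, so r = 2.
Then A·2^0 = -4 gives A = -4, and Q(t) = -4·2^t.
Q(4) = -4·2^4 = -64.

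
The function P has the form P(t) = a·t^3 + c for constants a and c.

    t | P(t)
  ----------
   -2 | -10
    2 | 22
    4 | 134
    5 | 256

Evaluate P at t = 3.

From P(-2) = -10 and P(2) = 22: -8a + c = -10 and 8a + c = 22.
Subtracting: 16a = 32, so a = 2; then c = -10 − 2·(-8) = 6.
So P(t) = 2t³ + 6, and P(3) = 60.

60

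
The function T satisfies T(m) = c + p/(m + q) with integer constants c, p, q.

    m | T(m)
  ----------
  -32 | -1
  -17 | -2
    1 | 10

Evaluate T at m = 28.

1

(T(m) − c)(m + q) = p for each data point; the three points give a linear system in c and q, then p follows.
Solving: c = 0, q = 2, p = 30, so T(m) = 30/(m + 2).
Then T(28) = 0 + 30/30 = 1.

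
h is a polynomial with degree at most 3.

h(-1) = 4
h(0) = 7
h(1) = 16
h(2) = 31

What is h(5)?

112

Write h(k) = ak³ + bk² + ck + d; the 4 given values yield a linear system in the 4 coefficients.
Solving, the leading coefficient vanishes, and h(k) = 3k² + 6k + 7.
Then h(5) = 112.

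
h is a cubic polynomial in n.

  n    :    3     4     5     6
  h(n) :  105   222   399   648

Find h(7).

Write h(n) = an³ + bn² + cn + d; the 4 given values yield a linear system in the 4 coefficients.
Solving, h(n) = 2n³ + 6n² + n - 6.
Then h(7) = 981.

981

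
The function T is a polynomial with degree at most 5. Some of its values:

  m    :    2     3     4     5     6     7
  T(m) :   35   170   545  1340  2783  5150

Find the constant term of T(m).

Write T(m) = am^5 + bm^4 + cm³ + dm² + em + p; the 6 given values yield a linear system in the 6 coefficients.
Solving, the leading coefficient vanishes, and T(m) = 2m^4 + 2m³ - 8m² + 7m + 5.
The constant term is T(0) = 5.

5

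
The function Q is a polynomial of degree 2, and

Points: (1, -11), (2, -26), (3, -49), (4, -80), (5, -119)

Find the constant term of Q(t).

-4

First differences: -15, -23, -31, -39. Second differences: -8, -8, -8.
Level-2 differences are constant, so Q has degree 2.
Fitting a degree-2 polynomial gives Q(t) = -4t² - 3t - 4.
The constant term is Q(0) = -4.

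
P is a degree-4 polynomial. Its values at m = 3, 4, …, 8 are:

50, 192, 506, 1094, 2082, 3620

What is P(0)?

-4

First differences: 142, 314, 588, 988, 1538. Second differences: 172, 274, 400, 550. Third differences: 102, 126, 150. Fourth differences: 24, 24.
Level-4 differences are constant, so P has degree 4.
Fitting a degree-4 polynomial gives P(m) = m^4 - m³ + m² - 3m - 4.
The constant term is P(0) = -4.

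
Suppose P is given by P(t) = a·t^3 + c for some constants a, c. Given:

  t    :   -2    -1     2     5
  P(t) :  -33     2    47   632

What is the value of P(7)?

From P(-2) = -33 and P(-1) = 2: -8a + c = -33 and -1a + c = 2.
Subtracting: 7a = 35, so a = 5; then c = -33 − 5·(-8) = 7.
So P(t) = 5t³ + 7, and P(7) = 1722.

1722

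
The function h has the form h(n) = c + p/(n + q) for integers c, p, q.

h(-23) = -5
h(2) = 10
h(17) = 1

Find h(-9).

-12

(h(n) − c)(n + q) = p for each data point; the three points give a linear system in c and q, then p follows.
Solving: c = -2, q = 3, p = 60, so h(n) = -2 + 60/(n + 3).
Then h(-9) = -2 + 60/(-6) = -12.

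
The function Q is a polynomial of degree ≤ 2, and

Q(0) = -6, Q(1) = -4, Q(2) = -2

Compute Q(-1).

-8

Write Q(x) = ax² + bx + c; the 3 given values yield a linear system in the 3 coefficients.
Solving, the leading coefficient vanishes, and Q(x) = 2x - 6.
Then Q(-1) = -8.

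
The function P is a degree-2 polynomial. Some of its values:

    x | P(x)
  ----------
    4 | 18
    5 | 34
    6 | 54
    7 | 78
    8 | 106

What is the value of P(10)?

174

First differences: 16, 20, 24, 28. Second differences: 4, 4, 4.
Level-2 differences are constant, so P has degree 2.
Fitting a degree-2 polynomial gives P(x) = 2x² - 2x - 6.
Then P(10) = 174.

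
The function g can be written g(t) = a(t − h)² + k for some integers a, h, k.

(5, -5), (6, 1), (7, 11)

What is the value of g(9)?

43

First differences 6, 10; second difference 4 = 2a, so a = 2.
Expanding, the t-coefficient is −2ah = -4h; matching it to the data gives h = 4, and then k = -7.
So g(t) = 2(t − 4)² − 7.
g(9) = 2·5² − 7 = 43.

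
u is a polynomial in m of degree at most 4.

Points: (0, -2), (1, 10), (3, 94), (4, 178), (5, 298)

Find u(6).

Write u(m) = am^4 + bm³ + cm² + dm + e; the 5 given values yield a linear system in the 5 coefficients.
Solving, the leading coefficient vanishes, and u(m) = m³ + 6m² + 5m - 2.
Then u(6) = 460.

460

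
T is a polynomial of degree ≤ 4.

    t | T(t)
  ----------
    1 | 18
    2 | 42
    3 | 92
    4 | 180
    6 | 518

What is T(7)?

Write T(t) = at^4 + bt³ + ct² + dt + e; the 5 given values yield a linear system in the 5 coefficients.
Solving, the leading coefficient vanishes, and T(t) = 2t³ + t² + 7t + 8.
Then T(7) = 792.

792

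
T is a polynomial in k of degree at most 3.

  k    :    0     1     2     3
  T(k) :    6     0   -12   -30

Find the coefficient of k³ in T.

First differences: -6, -12, -18. Second differences: -6, -6.
Level-2 differences are constant, so T has degree 2.
Fitting a degree-2 polynomial gives T(k) = -3k² - 3k + 6.
The coefficient of k³ is 0.

0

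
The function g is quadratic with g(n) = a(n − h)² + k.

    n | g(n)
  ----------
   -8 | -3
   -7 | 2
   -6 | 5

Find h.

-5

First differences 5, 3; second difference -2 = 2a, so a = -1.
Expanding, the n-coefficient is −2ah = 2h; matching it to the data gives h = -5, and then k = 6.
So g(n) = -1(n + 5)² + 6.
Hence h = -5.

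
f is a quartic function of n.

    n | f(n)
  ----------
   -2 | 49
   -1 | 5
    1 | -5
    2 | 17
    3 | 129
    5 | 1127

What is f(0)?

Write f(n) = an^4 + bn³ + cn² + dn + e; the 6 given values yield a linear system in the 5 coefficients.
Solving, f(n) = 2n^4 - n³ + n² - 4n - 3.
The constant term is f(0) = -3.

-3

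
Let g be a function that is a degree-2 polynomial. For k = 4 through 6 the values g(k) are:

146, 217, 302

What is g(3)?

Write g(k) = ak² + bk + c; the 3 given values yield a linear system in the 3 coefficients.
Solving, g(k) = 7k² + 8k + 2.
Then g(3) = 89.

89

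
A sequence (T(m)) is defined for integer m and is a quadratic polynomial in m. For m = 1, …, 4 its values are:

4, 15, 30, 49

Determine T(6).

99

First differences: 11, 15, 19. Second differences: 4, 4.
Level-2 differences are constant, so T has degree 2.
Fitting a degree-2 polynomial gives T(m) = 2m² + 5m - 3.
Then T(6) = 99.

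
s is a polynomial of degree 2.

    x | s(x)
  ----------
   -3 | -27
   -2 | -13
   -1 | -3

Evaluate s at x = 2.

Write s(x) = ax² + bx + c; the 3 given values yield a linear system in the 3 coefficients.
Solving, s(x) = -2x² + 4x + 3.
Then s(2) = 3.

3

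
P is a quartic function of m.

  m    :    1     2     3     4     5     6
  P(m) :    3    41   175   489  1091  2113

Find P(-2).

-15

First differences: 38, 134, 314, 602, 1022. Second differences: 96, 180, 288, 420. Third differences: 84, 108, 132. Fourth differences: 24, 24.
Level-4 differences are constant, so P has degree 4.
Fitting a degree-4 polynomial gives P(m) = m^4 + 4m³ - m² - 2m + 1.
Then P(-2) = -15.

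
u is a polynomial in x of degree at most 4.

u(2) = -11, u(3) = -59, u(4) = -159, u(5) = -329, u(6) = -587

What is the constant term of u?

1

First differences: -48, -100, -170, -258. Second differences: -52, -70, -88. Third differences: -18, -18.
Level-3 differences are constant, so u has degree 3.
Fitting a degree-3 polynomial gives u(x) = -3x³ + x² + 4x + 1.
The constant term is u(0) = 1.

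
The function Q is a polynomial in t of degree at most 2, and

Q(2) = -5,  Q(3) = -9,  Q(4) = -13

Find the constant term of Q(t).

3

Write Q(t) = at² + bt + c; the 3 given values yield a linear system in the 3 coefficients.
Solving, the leading coefficient vanishes, and Q(t) = -4t + 3.
The constant term is Q(0) = 3.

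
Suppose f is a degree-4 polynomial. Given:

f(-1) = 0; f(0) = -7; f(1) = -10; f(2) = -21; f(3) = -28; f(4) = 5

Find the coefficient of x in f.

-1

Write f(x) = ax^4 + bx³ + cx² + dx + e; the 6 given values yield a linear system in the 5 coefficients.
Solving, f(x) = x^4 - 4x³ + x² - x - 7.
The coefficient of x is -1.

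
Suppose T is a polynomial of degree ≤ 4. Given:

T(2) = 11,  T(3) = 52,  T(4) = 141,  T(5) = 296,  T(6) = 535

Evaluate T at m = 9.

1936

First differences: 41, 89, 155, 239. Second differences: 48, 66, 84. Third differences: 18, 18.
Level-3 differences are constant, so T has degree 3.
Fitting a degree-3 polynomial gives T(m) = 3m³ - 3m² - m + 1.
Then T(9) = 1936.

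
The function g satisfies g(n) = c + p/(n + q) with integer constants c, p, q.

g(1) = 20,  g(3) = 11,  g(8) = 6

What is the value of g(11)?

5

(g(n) − c)(n + q) = p for each data point; the three points give a linear system in c and q, then p follows.
Solving: c = 2, q = 1, p = 36, so g(n) = 2 + 36/(n + 1).
Then g(11) = 2 + 36/12 = 5.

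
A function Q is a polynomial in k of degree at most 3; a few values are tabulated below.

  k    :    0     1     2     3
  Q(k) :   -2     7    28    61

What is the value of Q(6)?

First differences: 9, 21, 33. Second differences: 12, 12.
Level-2 differences are constant, so Q has degree 2.
Fitting a degree-2 polynomial gives Q(k) = 6k² + 3k - 2.
Then Q(6) = 232.

232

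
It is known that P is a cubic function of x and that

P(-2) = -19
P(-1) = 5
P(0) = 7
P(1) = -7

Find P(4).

-85

Write P(x) = ax³ + bx² + cx + d; the 4 given values yield a linear system in the 4 coefficients.
Solving, P(x) = x³ - 8x² - 7x + 7.
Then P(4) = -85.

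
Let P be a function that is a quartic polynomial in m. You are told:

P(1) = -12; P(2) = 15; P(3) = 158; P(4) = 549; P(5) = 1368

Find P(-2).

3

Write P(m) = am^4 + bm³ + cm² + dm + e; the 5 given values yield a linear system in the 5 coefficients.
Solving, P(m) = 2m^4 + 2m³ - 4m² - 5m - 7.
Then P(-2) = 3.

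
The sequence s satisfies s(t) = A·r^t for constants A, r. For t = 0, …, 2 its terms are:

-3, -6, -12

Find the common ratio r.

2

Consecutive ratio: -6/(-3) = 2, and -12/(-6) = 2, so r = 2.
Then A·2^0 = -3 gives A = -3, and s(t) = -3·2^t.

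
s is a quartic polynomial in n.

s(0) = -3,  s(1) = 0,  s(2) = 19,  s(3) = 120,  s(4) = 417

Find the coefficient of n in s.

5

Write s(n) = an^4 + bn³ + cn² + dn + e; the 5 given values yield a linear system in the 5 coefficients.
Solving, s(n) = 2n^4 - n³ - 3n² + 5n - 3.
The coefficient of n is 5.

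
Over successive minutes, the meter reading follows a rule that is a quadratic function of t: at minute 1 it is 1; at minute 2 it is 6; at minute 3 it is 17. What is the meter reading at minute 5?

57

Write the value at t as g(t).
Write g(t) = at² + bt + c; the 3 given values yield a linear system in the 3 coefficients.
Solving, g(t) = 3t² - 4t + 2.
Then g(5) = 57.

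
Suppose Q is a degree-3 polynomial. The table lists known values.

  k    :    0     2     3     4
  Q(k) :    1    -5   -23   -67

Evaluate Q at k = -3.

115

Write Q(k) = ak³ + bk² + ck + d; the 4 given values yield a linear system in the 4 coefficients.
Solving, Q(k) = -2k³ + 5k² - 5k + 1.
Then Q(-3) = 115.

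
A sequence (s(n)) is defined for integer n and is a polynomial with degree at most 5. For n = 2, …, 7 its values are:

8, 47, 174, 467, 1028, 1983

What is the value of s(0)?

2

First differences: 39, 127, 293, 561, 955. Second differences: 88, 166, 268, 394. Third differences: 78, 102, 126. Fourth differences: 24, 24.
Level-4 differences are constant, so s has degree 4.
Fitting a degree-4 polynomial gives s(n) = n^4 - n³ - 2n² + 3n + 2.
Then s(0) = 2.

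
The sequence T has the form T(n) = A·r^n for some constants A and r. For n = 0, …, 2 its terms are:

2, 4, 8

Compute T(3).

Consecutive ratio: 4/2 = 2, and 8/4 = 2, so r = 2.
Then A·2^0 = 2 gives A = 2, and T(n) = 2·2^n.
T(3) = 2·2^3 = 16.

16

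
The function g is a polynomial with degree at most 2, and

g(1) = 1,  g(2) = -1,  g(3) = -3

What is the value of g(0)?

Write g(m) = am² + bm + c; the 3 given values yield a linear system in the 3 coefficients.
Solving, the leading coefficient vanishes, and g(m) = -2m + 3.
Then g(0) = 3.

3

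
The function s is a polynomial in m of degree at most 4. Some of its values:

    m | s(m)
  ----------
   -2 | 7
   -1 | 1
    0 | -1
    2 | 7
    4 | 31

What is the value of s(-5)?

Write s(m) = am^4 + bm³ + cm² + dm + e; the 5 given values yield a linear system in the 5 coefficients.
Solving, the top 2 coefficients vanish, and s(m) = 2m² - 1.
Then s(-5) = 49.

49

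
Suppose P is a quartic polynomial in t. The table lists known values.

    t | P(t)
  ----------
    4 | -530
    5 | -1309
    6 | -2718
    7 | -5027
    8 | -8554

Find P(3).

-159

Write P(t) = at^4 + bt³ + ct² + dt + e; the 5 given values yield a linear system in the 5 coefficients.
Solving, P(t) = -2t^4 - t³ + 2t² + 2t + 6.
Then P(3) = -159.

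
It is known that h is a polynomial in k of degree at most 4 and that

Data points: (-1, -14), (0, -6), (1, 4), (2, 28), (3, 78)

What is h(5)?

First differences: 8, 10, 24, 50. Second differences: 2, 14, 26. Third differences: 12, 12.
Level-3 differences are constant, so h has degree 3.
Fitting a degree-3 polynomial gives h(k) = 2k³ + k² + 7k - 6.
Then h(5) = 304.

304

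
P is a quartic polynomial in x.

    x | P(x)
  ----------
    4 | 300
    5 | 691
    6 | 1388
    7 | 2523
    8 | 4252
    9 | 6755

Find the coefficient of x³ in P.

0

First differences: 391, 697, 1135, 1729, 2503. Second differences: 306, 438, 594, 774. Third differences: 132, 156, 180. Fourth differences: 24, 24.
Level-4 differences are constant, so P has degree 4.
Fitting a degree-4 polynomial gives P(x) = x^4 + 2x² + 4x - 4.
The coefficient of x³ is 0.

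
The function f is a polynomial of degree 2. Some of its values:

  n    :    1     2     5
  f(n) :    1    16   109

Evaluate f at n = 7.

Write f(n) = an² + bn + c; the 3 given values yield a linear system in the 3 coefficients.
Solving, f(n) = 4n² + 3n - 6.
Then f(7) = 211.

211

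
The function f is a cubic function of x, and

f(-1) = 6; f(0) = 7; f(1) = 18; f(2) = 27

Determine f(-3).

82

Write f(x) = ax³ + bx² + cx + d; the 4 given values yield a linear system in the 4 coefficients.
Solving, f(x) = -2x³ + 5x² + 8x + 7.
Then f(-3) = 82.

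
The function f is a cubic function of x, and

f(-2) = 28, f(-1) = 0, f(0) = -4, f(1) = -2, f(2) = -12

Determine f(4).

First differences: -28, -4, 2, -10. Second differences: 24, 6, -12. Third differences: -18, -18.
Level-3 differences are constant, so f has degree 3.
Fitting a degree-3 polynomial gives f(x) = -3x³ + 3x² + 2x - 4.
Then f(4) = -140.

-140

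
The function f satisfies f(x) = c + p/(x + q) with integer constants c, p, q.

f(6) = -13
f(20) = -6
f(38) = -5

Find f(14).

(f(x) − c)(x + q) = p for each data point; the three points give a linear system in c and q, then p follows.
Solving: c = -4, q = -2, p = -36, so f(x) = -4 − 36/(x − 2).
Then f(14) = -4 − 36/12 = -7.

-7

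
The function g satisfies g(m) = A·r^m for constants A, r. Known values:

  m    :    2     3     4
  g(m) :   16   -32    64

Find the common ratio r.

-2

Consecutive ratio: -32/16 = -2, and 64/(-32) = -2, so r = -2.
Then A·(-2)^2 = 16 gives A = 4, and g(m) = 4·(-2)^m.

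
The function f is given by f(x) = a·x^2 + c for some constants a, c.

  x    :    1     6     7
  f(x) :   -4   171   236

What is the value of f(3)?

36

From f(1) = -4 and f(6) = 171: 1a + c = -4 and 36a + c = 171.
Subtracting: 35a = 175, so a = 5; then c = -4 − 5·1 = -9.
So f(x) = 5x² − 9, and f(3) = 36.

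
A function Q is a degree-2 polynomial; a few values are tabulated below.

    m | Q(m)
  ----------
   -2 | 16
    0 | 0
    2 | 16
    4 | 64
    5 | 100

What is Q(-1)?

4

Write Q(m) = am² + bm + c; the 5 given values yield a linear system in the 3 coefficients.
Solving, Q(m) = 4m².
Then Q(-1) = 4.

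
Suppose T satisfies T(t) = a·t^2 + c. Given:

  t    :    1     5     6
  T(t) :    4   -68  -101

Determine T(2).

From T(1) = 4 and T(5) = -68: 1a + c = 4 and 25a + c = -68.
Subtracting: 24a = -72, so a = -3; then c = 4 − (-3)·1 = 7.
So T(t) = -3t² + 7, and T(2) = -5.

-5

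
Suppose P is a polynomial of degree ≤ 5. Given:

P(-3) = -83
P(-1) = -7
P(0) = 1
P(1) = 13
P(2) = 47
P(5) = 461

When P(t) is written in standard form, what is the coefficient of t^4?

0

Write P(t) = at^5 + bt^4 + ct³ + dt² + et + p; the 6 given values yield a linear system in the 6 coefficients.
Solving, the top 2 coefficients vanish, and P(t) = 3t³ + 2t² + 7t + 1.
The coefficient of t^4 is 0.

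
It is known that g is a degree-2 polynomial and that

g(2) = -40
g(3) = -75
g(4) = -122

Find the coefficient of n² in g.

Write g(n) = an² + bn + c; the 3 given values yield a linear system in the 3 coefficients.
Solving, g(n) = -6n² - 5n - 6.
The coefficient of n² is -6.

-6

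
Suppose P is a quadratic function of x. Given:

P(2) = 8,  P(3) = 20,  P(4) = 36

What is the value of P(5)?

56

Write P(x) = ax² + bx + c; the 3 given values yield a linear system in the 3 coefficients.
Solving, P(x) = 2x² + 2x - 4.
Then P(5) = 56.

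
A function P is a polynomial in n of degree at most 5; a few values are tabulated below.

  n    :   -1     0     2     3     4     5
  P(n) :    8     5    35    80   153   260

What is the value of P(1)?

Write P(n) = an^5 + bn^4 + cn³ + dn² + en + p; the 6 given values yield a linear system in the 6 coefficients.
Solving, the top 2 coefficients vanish, and P(n) = n³ + 5n² + n + 5.
Then P(1) = 12.

12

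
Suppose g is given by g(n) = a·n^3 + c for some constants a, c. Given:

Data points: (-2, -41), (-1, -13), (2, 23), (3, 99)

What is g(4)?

247

From g(-2) = -41 and g(-1) = -13: -8a + c = -41 and -1a + c = -13.
Subtracting: 7a = 28, so a = 4; then c = -41 − 4·(-8) = -9.
So g(n) = 4n³ − 9, and g(4) = 247.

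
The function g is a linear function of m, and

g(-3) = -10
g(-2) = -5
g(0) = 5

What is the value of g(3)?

20

Write g(m) = am + b; the 3 given values yield a linear system in the 2 coefficients.
Solving, g(m) = 5m + 5.
Then g(3) = 20.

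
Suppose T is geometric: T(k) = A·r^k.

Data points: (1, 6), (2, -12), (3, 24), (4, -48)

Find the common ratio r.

-2

Consecutive ratio: -12/6 = -2, and 24/(-12) = -2, so r = -2.
Then A·(-2)^1 = 6 gives A = -3, and T(k) = -3·(-2)^k.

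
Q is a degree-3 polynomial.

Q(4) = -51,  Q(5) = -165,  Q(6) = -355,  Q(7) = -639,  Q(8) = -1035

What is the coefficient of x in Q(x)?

First differences: -114, -190, -284, -396. Second differences: -76, -94, -112. Third differences: -18, -18.
Level-3 differences are constant, so Q has degree 3.
Fitting a degree-3 polynomial gives Q(x) = -3x³ + 7x² + 6x + 5.
The coefficient of x is 6.

6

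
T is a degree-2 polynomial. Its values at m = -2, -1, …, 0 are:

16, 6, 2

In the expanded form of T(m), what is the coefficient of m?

-1

Write T(m) = am² + bm + c; the 3 given values yield a linear system in the 3 coefficients.
Solving, T(m) = 3m² - m + 2.
The coefficient of m is -1.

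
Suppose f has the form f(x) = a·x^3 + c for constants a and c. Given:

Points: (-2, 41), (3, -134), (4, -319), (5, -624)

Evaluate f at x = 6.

-1079

From f(-2) = 41 and f(3) = -134: -8a + c = 41 and 27a + c = -134.
Subtracting: 35a = -175, so a = -5; then c = 41 − (-5)·(-8) = 1.
So f(x) = -5x³ + 1, and f(6) = -1079.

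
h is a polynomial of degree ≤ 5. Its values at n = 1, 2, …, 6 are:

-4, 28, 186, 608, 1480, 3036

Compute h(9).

First differences: 32, 158, 422, 872, 1556. Second differences: 126, 264, 450, 684. Third differences: 138, 186, 234. Fourth differences: 48, 48.
Level-4 differences are constant, so h has degree 4.
Fitting a degree-4 polynomial gives h(n) = 2n^4 + 3n³ - 5n² - 4n.
Then h(9) = 14868.

14868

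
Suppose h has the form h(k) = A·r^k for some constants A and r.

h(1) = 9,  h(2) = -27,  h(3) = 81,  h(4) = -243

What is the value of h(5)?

729

Consecutive ratio: -27/9 = -3, and 81/(-27) = -3, so r = -3.
Then A·(-3)^1 = 9 gives A = -3, and h(k) = -3·(-3)^k.
h(5) = -3·(-3)^5 = 729.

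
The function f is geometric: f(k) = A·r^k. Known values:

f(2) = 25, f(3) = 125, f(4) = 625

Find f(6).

Consecutive ratio: 125/25 = 5, and 625/125 = 5, so r = 5.
Then A·5^2 = 25 gives A = 1, and f(k) = 1·5^k.
f(6) = 1·5^6 = 15625.

15625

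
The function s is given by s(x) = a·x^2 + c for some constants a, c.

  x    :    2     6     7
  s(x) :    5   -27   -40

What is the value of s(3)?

From s(2) = 5 and s(6) = -27: 4a + c = 5 and 36a + c = -27.
Subtracting: 32a = -32, so a = -1; then c = 5 − (-1)·4 = 9.
So s(x) = -1x² + 9, and s(3) = 0.

0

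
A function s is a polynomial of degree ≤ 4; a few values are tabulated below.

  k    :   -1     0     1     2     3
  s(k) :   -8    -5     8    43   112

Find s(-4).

Write s(k) = ak^4 + bk³ + ck² + dk + e; the 5 given values yield a linear system in the 5 coefficients.
Solving, the leading coefficient vanishes, and s(k) = 2k³ + 5k² + 6k - 5.
Then s(-4) = -77.

-77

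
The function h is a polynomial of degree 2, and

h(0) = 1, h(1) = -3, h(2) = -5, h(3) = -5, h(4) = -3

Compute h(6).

7

Write h(t) = at² + bt + c; the 5 given values yield a linear system in the 3 coefficients.
Solving, h(t) = t² - 5t + 1.
Then h(6) = 7.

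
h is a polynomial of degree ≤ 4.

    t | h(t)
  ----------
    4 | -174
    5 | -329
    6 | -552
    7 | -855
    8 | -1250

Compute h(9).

Write h(t) = at^4 + bt³ + ct² + dt + e; the 5 given values yield a linear system in the 5 coefficients.
Solving, the leading coefficient vanishes, and h(t) = -2t³ - 4t² + 3t + 6.
Then h(9) = -1749.

-1749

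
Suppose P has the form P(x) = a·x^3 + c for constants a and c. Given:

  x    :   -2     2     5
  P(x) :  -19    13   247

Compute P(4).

From P(-2) = -19 and P(2) = 13: -8a + c = -19 and 8a + c = 13.
Subtracting: 16a = 32, so a = 2; then c = -19 − 2·(-8) = -3.
So P(x) = 2x³ − 3, and P(4) = 125.

125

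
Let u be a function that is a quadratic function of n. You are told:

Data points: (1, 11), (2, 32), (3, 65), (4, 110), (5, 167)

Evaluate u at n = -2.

First differences: 21, 33, 45, 57. Second differences: 12, 12, 12.
Level-2 differences are constant, so u has degree 2.
Fitting a degree-2 polynomial gives u(n) = 6n² + 3n + 2.
Then u(-2) = 20.

20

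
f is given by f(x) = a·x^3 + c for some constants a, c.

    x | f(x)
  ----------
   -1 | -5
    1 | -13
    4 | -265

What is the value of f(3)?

-117

From f(-1) = -5 and f(1) = -13: -1a + c = -5 and 1a + c = -13.
Subtracting: 2a = -8, so a = -4; then c = -5 − (-4)·(-1) = -9.
So f(x) = -4x³ − 9, and f(3) = -117.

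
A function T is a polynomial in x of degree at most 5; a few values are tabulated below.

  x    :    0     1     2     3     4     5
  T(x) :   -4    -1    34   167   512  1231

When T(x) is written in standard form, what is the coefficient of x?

-3

Write T(x) = ax^5 + bx^4 + cx³ + dx² + ex + p; the 6 given values yield a linear system in the 6 coefficients.
Solving, the leading coefficient vanishes, and T(x) = 2x^4 - x³ + 5x² - 3x - 4.
The coefficient of x is -3.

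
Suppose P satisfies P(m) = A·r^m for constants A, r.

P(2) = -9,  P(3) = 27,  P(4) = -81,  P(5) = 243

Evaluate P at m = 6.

-729

Consecutive ratio: 27/(-9) = -3, and -81/27 = -3, so r = -3.
Then A·(-3)^2 = -9 gives A = -1, and P(m) = -1·(-3)^m.
P(6) = -1·(-3)^6 = -729.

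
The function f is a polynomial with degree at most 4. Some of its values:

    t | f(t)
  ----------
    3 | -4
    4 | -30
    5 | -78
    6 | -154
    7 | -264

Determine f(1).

6

Write f(t) = at^4 + bt³ + ct² + dt + e; the 5 given values yield a linear system in the 5 coefficients.
Solving, the leading coefficient vanishes, and f(t) = -t³ + t² + 4t + 2.
Then f(1) = 6.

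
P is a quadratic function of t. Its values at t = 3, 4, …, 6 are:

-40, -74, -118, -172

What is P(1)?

-2

First differences: -34, -44, -54. Second differences: -10, -10.
Level-2 differences are constant, so P has degree 2.
Fitting a degree-2 polynomial gives P(t) = -5t² + t + 2.
Then P(1) = -2.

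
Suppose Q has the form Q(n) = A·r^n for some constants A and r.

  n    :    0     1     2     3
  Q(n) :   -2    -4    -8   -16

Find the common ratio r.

Consecutive ratio: -4/(-2) = 2, and -8/(-4) = 2, so r = 2.
Then A·2^0 = -2 gives A = -2, and Q(n) = -2·2^n.

2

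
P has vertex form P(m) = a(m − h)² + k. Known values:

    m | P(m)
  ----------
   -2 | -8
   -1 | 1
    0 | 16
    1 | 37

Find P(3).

First differences 9, 15, 21; second difference 6 = 2a, so a = 3.
Expanding, the m-coefficient is −2ah = -6h; matching it to the data gives h = -3, and then k = -11.
So P(m) = 3(m + 3)² − 11.
P(3) = 3·6² − 11 = 97.

97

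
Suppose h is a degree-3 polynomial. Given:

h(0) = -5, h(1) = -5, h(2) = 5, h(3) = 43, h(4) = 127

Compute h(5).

First differences: 0, 10, 38, 84. Second differences: 10, 28, 46. Third differences: 18, 18.
Level-3 differences are constant, so h has degree 3.
Extending the table by one column gives the next first difference 148, so h(5) = 127 + 148 = 275.

275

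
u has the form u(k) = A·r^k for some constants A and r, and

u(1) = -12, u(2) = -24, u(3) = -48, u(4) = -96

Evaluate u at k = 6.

-384

Consecutive ratio: -24/(-12) = 2, and -48/(-24) = 2, so r = 2.
Then A·2^1 = -12 gives A = -6, and u(k) = -6·2^k.
u(6) = -6·2^6 = -384.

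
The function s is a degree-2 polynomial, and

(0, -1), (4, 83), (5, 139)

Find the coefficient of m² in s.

Write s(m) = am² + bm + c; the 3 given values yield a linear system in the 3 coefficients.
Solving, s(m) = 7m² - 7m - 1.
The coefficient of m² is 7.

7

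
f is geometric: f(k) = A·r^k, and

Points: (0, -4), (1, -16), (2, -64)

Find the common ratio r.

Consecutive ratio: -16/(-4) = 4, and -64/(-16) = 4, so r = 4.
Then A·4^0 = -4 gives A = -4, and f(k) = -4·4^k.

4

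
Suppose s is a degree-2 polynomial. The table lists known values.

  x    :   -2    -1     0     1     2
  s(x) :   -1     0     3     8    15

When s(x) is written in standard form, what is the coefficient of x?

4

Write s(x) = ax² + bx + c; the 5 given values yield a linear system in the 3 coefficients.
Solving, s(x) = x² + 4x + 3.
The coefficient of x is 4.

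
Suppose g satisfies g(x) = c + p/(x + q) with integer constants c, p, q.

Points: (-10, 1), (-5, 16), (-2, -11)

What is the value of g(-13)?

(g(x) − c)(x + q) = p for each data point; the three points give a linear system in c and q, then p follows.
Solving: c = -2, q = 4, p = -18, so g(x) = -2 − 18/(x + 4).
Then g(-13) = -2 − 18/(-9) = 0.

0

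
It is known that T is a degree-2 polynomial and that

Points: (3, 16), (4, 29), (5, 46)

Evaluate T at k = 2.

Write T(k) = ak² + bk + c; the 3 given values yield a linear system in the 3 coefficients.
Solving, T(k) = 2k² - k + 1.
Then T(2) = 7.

7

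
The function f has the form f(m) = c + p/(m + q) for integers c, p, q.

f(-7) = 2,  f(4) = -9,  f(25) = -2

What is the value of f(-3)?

5

(f(m) − c)(m + q) = p for each data point; the three points give a linear system in c and q, then p follows.
Solving: c = -1, q = -1, p = -24, so f(m) = -1 − 24/(m − 1).
Then f(-3) = -1 − 24/(-4) = 5.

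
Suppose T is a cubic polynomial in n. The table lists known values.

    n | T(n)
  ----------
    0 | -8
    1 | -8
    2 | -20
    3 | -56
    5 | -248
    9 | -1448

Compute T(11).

-2648

Write T(n) = an³ + bn² + cn + d; the 6 given values yield a linear system in the 4 coefficients.
Solving, T(n) = -2n³ + 2n - 8.
Then T(11) = -2648.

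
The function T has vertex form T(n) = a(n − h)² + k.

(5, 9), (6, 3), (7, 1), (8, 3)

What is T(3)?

First differences -6, -2, 2; second difference 4 = 2a, so a = 2.
Expanding, the n-coefficient is −2ah = -4h; matching it to the data gives h = 7, and then k = 1.
So T(n) = 2(n − 7)² + 1.
T(3) = 2·(-4)² + 1 = 33.

33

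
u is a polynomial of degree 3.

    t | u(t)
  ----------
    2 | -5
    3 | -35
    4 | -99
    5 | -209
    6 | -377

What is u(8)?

First differences: -30, -64, -110, -168. Second differences: -34, -46, -58. Third differences: -12, -12.
Level-3 differences are constant, so u has degree 3.
Fitting a degree-3 polynomial gives u(t) = -2t³ + t² + 3t + 1.
Then u(8) = -935.

-935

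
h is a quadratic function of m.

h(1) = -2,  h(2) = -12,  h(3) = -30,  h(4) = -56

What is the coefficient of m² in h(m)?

First differences: -10, -18, -26. Second differences: -8, -8.
Level-2 differences are constant, so h has degree 2.
Fitting a degree-2 polynomial gives h(m) = -4m² + 2m.
The coefficient of m² is -4.

-4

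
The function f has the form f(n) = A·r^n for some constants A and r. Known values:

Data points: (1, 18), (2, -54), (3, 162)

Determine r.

Consecutive ratio: -54/18 = -3, and 162/(-54) = -3, so r = -3.
Then A·(-3)^1 = 18 gives A = -6, and f(n) = -6·(-3)^n.

-3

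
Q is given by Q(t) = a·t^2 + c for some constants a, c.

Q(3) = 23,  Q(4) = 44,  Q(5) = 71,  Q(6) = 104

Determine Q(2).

From Q(3) = 23 and Q(4) = 44: 9a + c = 23 and 16a + c = 44.
Subtracting: 7a = 21, so a = 3; then c = 23 − 3·9 = -4.
So Q(t) = 3t² − 4, and Q(2) = 8.

8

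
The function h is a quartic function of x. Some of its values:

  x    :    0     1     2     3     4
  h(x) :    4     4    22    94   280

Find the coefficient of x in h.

Write h(x) = ax^4 + bx³ + cx² + dx + e; the 5 given values yield a linear system in the 5 coefficients.
Solving, h(x) = x^4 + 2x² - 3x + 4.
The coefficient of x is -3.

-3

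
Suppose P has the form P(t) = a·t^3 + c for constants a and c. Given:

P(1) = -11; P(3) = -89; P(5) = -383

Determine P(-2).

From P(1) = -11 and P(3) = -89: 1a + c = -11 and 27a + c = -89.
Subtracting: 26a = -78, so a = -3; then c = -11 − (-3)·1 = -8.
So P(t) = -3t³ − 8, and P(-2) = 16.

16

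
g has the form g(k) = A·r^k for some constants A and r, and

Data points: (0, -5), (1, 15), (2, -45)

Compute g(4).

Consecutive ratio: 15/(-5) = -3, and -45/15 = -3, so r = -3.
Then A·(-3)^0 = -5 gives A = -5, and g(k) = -5·(-3)^k.
g(4) = -5·(-3)^4 = -405.

-405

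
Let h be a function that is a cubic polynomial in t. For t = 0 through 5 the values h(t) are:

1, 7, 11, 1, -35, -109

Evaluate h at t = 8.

-679

First differences: 6, 4, -10, -36, -74. Second differences: -2, -14, -26, -38. Third differences: -12, -12, -12.
Level-3 differences are constant, so h has degree 3.
Fitting a degree-3 polynomial gives h(t) = -2t³ + 5t² + 3t + 1.
Then h(8) = -679.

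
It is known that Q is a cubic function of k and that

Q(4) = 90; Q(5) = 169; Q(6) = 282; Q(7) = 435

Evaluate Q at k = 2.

Write Q(k) = ak³ + bk² + ck + d; the 4 given values yield a linear system in the 4 coefficients.
Solving, Q(k) = k³ + 2k² - 6.
Then Q(2) = 10.

10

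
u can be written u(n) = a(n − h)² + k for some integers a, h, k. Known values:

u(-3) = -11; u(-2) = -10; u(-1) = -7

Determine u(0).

First differences 1, 3; second difference 2 = 2a, so a = 1.
Expanding, the n-coefficient is −2ah = -2h; matching it to the data gives h = -3, and then k = -11.
So u(n) = 1(n + 3)² − 11.
u(0) = 1·3² − 11 = -2.

-2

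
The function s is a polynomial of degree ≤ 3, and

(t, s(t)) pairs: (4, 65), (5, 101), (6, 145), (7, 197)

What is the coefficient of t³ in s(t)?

0

First differences: 36, 44, 52. Second differences: 8, 8.
Level-2 differences are constant, so s has degree 2.
Fitting a degree-2 polynomial gives s(t) = 4t² + 1.
The coefficient of t³ is 0.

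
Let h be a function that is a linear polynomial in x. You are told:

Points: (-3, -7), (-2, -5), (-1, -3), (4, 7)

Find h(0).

-1

Write h(x) = ax + b; the 4 given values yield a linear system in the 2 coefficients.
Solving, h(x) = 2x - 1.
Then h(0) = -1.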